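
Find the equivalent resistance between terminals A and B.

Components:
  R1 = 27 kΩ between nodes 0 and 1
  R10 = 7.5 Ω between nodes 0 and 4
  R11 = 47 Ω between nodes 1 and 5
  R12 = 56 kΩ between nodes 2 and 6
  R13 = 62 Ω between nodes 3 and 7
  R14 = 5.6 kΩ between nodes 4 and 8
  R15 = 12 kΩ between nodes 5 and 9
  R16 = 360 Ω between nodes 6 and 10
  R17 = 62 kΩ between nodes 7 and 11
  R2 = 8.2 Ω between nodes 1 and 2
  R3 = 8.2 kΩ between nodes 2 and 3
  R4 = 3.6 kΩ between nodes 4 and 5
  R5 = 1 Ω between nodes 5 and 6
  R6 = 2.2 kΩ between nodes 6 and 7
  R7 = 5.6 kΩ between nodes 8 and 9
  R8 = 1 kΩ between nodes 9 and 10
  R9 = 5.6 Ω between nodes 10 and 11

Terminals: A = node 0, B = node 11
The network is not a plain series/parallel combination. Inject a 1 A test current into terminal A (node 0) and return it from terminal B (node 11); then R_eq = V_A / (1 A).
Nodal analysis, taking node 11 as the 0 V reference.
Current source I_test pushes 1 A into node 0 and draws it out of node 11.
KCL at each unknown node (sum of currents leaving = 0; resistances in Ω):
  Node 0: (V_0 - V_1)/27000 + (V_0 - V_4)/7.5 - 1 = 0
  Node 1: (V_1 - V_0)/27000 + (V_1 - V_2)/8.2 + (V_1 - V_5)/47 = 0
  Node 2: (V_2 - V_1)/8.2 + (V_2 - V_3)/8200 + (V_2 - V_6)/56000 = 0
  Node 3: (V_3 - V_2)/8200 + (V_3 - V_7)/62 = 0
  Node 4: (V_4 - V_0)/7.5 + (V_4 - V_5)/3600 + (V_4 - V_8)/5600 = 0
  Node 5: (V_5 - V_1)/47 + (V_5 - V_4)/3600 + (V_5 - V_6)/1 + (V_5 - V_9)/12000 = 0
  Node 6: (V_6 - V_2)/56000 + (V_6 - V_5)/1 + (V_6 - V_7)/2200 + (V_6 - V_10)/360 = 0
  Node 7: (V_7 - V_3)/62 + (V_7 - V_6)/2200 + (V_7 - 0)/62000 = 0
  Node 8: (V_8 - V_4)/5600 + (V_8 - V_9)/5600 = 0
  Node 9: (V_9 - V_5)/12000 + (V_9 - V_8)/5600 + (V_9 - V_10)/1000 = 0
  Node 10: (V_10 - V_6)/360 + (V_10 - V_9)/1000 + (V_10 - 0)/5.6 = 0
Collecting terms (coefficients in siemens):
  0.1334·V_0 - 0.00003704·V_1 - 0.1333·V_4 = 1
  0.1433·V_1 - 0.00003704·V_0 - 0.122·V_2 - 0.02128·V_5 = 0
  0.1221·V_2 - 0.122·V_1 - 0.000122·V_3 - 0.00001786·V_6 = 0
  0.01625·V_3 - 0.000122·V_2 - 0.01613·V_7 = 0
  0.1338·V_4 - 0.1333·V_0 - 0.0002778·V_5 - 0.0001786·V_8 = 0
  1.022·V_5 - 0.02128·V_1 - 0.0002778·V_4 - 1·V_6 - 0.00008333·V_9 = 0
  1.003·V_6 - 0.00001786·V_2 - 1·V_5 - 0.0004545·V_7 - 0.002778·V_10 = 0
  0.0166·V_7 - 0.01613·V_3 - 0.0004545·V_6 = 0
  0.0003571·V_8 - 0.0001786·V_4 - 0.0001786·V_9 = 0
  0.001262·V_9 - 0.00008333·V_5 - 0.0001786·V_8 - 0.001·V_10 = 0
  0.1823·V_10 - 0.002778·V_6 - 0.001·V_9 = 0
Solving these 11 simultaneous equations (Gaussian elimination) gives:
  V_0 = 2753 V, V_1 = 286.8 V, V_2 = 286.7 V, V_3 = 275.2 V
  V_4 = 2746 V, V_5 = 282.5 V, V_6 = 281.8 V, V_7 = 275.1 V
  V_8 = 1490 V, V_9 = 233.9 V, V_10 = 5.575 V
R_eq = V_0 / 1 A = 2753 Ω = 2.753 kΩ

Final answer: 2.753 kΩ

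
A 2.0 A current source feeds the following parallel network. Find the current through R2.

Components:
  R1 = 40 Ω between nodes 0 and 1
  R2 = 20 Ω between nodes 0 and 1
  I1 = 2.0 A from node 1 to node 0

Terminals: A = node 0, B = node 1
All resistors sit directly between nodes 0 and 1, so they are in parallel and share one voltage V; the full source current 2 A splits among them.
1/R_par = 1/40 + 1/20 = 0.075 S  =>  R_par = 13.33 Ω
V = I × R_par = 2 × 13.33 = 26.67 V
I_R2 = V/R2 = 26.67/20 = 1.333 A

Final answer: 1.333 A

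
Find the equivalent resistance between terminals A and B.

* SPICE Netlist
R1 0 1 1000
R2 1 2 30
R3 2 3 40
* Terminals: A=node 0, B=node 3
Reduce the network between node 0 (A) and node 3 (B) by series/parallel combination:
  Rs1 = R1 + R2 (series, joined only at node 1) = 1000 + 30 = 1030 Ω
  Rs2 = R3 + Rs1 (series, joined only at node 2) = 40 + 1030 = 1070 Ω
R_eq = 1.07 kΩ

Final answer: 1.07 kΩ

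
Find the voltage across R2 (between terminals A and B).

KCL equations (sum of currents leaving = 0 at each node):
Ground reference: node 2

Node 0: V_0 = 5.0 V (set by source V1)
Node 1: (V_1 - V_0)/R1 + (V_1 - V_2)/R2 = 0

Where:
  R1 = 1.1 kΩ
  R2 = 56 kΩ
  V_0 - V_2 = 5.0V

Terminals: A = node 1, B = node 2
R1 and R2 are in series across V1 (node 0 → node 1 → node 2), and the output A–B is taken across R2, so this is a voltage divider.
Series current: I = V1/(R1 + R2) = 5/(1100 + 56000) = 5/57100 = 0.00008757 A
V_R2 = I × R2 = V1 × R2/(R1 + R2) = 5 × 56000/57100 = 4.904 V

Final answer: 4.904 V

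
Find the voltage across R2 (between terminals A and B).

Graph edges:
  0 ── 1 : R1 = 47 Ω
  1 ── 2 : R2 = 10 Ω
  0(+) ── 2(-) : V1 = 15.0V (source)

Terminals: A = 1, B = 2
R1 and R2 are in series across V1 (node 0 → node 1 → node 2), and the output A–B is taken across R2, so this is a voltage divider.
Series current: I = V1/(R1 + R2) = 15/(47 + 10) = 15/57 = 0.2632 A
V_R2 = I × R2 = V1 × R2/(R1 + R2) = 15 × 10/57 = 2.632 V

Final answer: 2.632 V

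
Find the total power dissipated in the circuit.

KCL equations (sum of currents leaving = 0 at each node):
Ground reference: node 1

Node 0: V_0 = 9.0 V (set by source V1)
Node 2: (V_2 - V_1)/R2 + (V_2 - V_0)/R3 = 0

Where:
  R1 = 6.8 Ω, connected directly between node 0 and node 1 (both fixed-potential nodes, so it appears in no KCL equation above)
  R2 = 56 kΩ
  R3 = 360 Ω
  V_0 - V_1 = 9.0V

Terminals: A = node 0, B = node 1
Nodal analysis, taking node 1 as the 0 V reference.
Source V1 fixes V_0 = 9 V.
KCL at each unknown node (sum of currents leaving = 0; resistances in Ω):
  Node 2: (V_2 - 0)/56000 + (V_2 - 9)/360 = 0
Collecting terms: 0.002796 × V_2 = 0.025  =>  V_2 = 8.943 V
Power in each resistor, P = (ΔV)²/R:
  P_R1 = (9 - 0)²/6.8 = 11.91 W
  P_R2 = (0 - 8.943)²/56000 = 0.001428 W
  P_R3 = (9 - 8.943)²/360 = 0.00000918 W
P_total = P_R1 + P_R2 + P_R3 = 11.91 W

Final answer: 11.91 W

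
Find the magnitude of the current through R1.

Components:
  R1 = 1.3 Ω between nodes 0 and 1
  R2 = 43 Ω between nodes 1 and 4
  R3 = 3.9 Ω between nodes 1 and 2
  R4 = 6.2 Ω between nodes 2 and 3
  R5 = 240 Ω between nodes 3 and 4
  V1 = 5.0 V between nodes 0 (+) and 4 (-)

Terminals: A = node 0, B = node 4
Nodal analysis, taking node 4 as the 0 V reference.
Source V1 fixes V_0 = 5 V.
KCL at each unknown node (sum of currents leaving = 0; resistances in Ω):
  Node 1: (V_1 - 5)/1.3 + (V_1 - 0)/43 + (V_1 - V_2)/3.9 = 0
  Node 2: (V_2 - V_1)/3.9 + (V_2 - V_3)/6.2 = 0
  Node 3: (V_3 - V_2)/6.2 + (V_3 - 0)/240 = 0
Collecting terms (coefficients in siemens):
  1.049·V_1 - 0.2564·V_2 = 3.846
  0.4177·V_2 - 0.2564·V_1 - 0.1613·V_3 = 0
  0.1655·V_3 - 0.1613·V_2 = 0
Solving these 3 simultaneous equations (Gaussian elimination) gives:
  V_1 = 4.829 V, V_2 = 4.754 V, V_3 = 4.634 V
I_R1 = (V_0 - V_1)/R1 = (5 - 4.829)/1.3 = 0.1316 A
|I_R1| = 0.1316 A

Final answer: |I_R1| = 0.1316 A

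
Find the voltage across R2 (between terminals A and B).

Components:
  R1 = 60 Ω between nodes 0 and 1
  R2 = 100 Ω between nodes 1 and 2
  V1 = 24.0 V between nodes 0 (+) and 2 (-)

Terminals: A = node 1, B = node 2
R1 and R2 are in series across V1 (node 0 → node 1 → node 2), and the output A–B is taken across R2, so this is a voltage divider.
Series current: I = V1/(R1 + R2) = 24/(60 + 100) = 24/160 = 0.15 A
V_R2 = I × R2 = V1 × R2/(R1 + R2) = 24 × 100/160 = 15 V

Final answer: 15 V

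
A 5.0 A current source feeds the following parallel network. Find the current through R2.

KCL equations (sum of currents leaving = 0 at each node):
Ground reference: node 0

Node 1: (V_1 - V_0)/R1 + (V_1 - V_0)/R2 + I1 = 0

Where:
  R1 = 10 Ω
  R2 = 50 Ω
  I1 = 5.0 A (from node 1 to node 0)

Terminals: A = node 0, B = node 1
All resistors sit directly between nodes 0 and 1, so they are in parallel and share one voltage V; the full source current 5 A splits among them.
1/R_par = 1/10 + 1/50 = 0.12 S  =>  R_par = 8.333 Ω
V = I × R_par = 5 × 8.333 = 41.67 V
I_R2 = V/R2 = 41.67/50 = 0.8333 A

Final answer: 0.8333 A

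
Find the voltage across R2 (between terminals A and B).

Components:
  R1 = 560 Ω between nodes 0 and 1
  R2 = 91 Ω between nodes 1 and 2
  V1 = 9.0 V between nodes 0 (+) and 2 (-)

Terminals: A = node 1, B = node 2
R1 and R2 are in series across V1 (node 0 → node 1 → node 2), and the output A–B is taken across R2, so this is a voltage divider.
Series current: I = V1/(R1 + R2) = 9/(560 + 91) = 9/651 = 0.01382 A
V_R2 = I × R2 = V1 × R2/(R1 + R2) = 9 × 91/651 = 1.258 V

Final answer: 1.258 V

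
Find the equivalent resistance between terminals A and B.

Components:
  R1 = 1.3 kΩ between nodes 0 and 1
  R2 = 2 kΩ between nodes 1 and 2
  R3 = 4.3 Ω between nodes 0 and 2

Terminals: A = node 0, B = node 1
Reduce the network between node 0 (A) and node 1 (B) by series/parallel combination:
  Rs1 = R3 + R2 (series, joined only at node 2) = 4.3 + 2000 = 2004 Ω
  Rp1 = R1 ‖ Rs1 (parallel, both between nodes 0 and 1) = 1/(1/1300 + 1/2004) = 788.5 Ω
R_eq = 788.5 Ω

Final answer: 788.5 Ω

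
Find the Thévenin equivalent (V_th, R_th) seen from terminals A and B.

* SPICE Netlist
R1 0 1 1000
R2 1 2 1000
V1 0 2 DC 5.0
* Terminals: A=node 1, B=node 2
Step 1 — V_th is the open-circuit voltage V_A - V_B (nothing connected across the terminals).
Nodal analysis, taking node 2 as the 0 V reference.
Source V1 fixes V_0 = 5 V.
KCL at each unknown node (sum of currents leaving = 0; resistances in Ω):
  Node 1: (V_1 - 5)/1000 + (V_1 - 0)/1000 = 0
Collecting terms: 0.002 × V_1 = 0.005  =>  V_1 = 2.5 V
V_th = V_1 - V_2 = 2.5 - 0 = 2.5 V
Step 2 — R_th: zero the source — replace V1 by a short circuit (node 2 merges into node 0) — and find the resistance seen between A (node 1) and B (node 0).
Reduce the network between node 1 (A) and node 0 (B) by series/parallel combination:
  Rp1 = R1 ‖ R2 (parallel, both between nodes 0 and 1) = 1/(1/1000 + 1/1000) = 500 Ω
R_th = 500 Ω

Final answer: V_th = 2.5 V, R_th = 500 Ω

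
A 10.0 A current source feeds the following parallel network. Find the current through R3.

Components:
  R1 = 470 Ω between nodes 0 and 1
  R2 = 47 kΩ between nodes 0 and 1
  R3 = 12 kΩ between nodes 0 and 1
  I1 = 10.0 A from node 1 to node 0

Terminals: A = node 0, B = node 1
All resistors sit directly between nodes 0 and 1, so they are in parallel and share one voltage V; the full source current 10 A splits among them.
1/R_par = 1/470 + 1/47000 + 1/12000 = 0.002232 S  =>  R_par = 448 Ω
V = I × R_par = 10 × 448 = 4480 V
I_R3 = V/R3 = 4480/12000 = 0.3733 A

Final answer: 0.3733 A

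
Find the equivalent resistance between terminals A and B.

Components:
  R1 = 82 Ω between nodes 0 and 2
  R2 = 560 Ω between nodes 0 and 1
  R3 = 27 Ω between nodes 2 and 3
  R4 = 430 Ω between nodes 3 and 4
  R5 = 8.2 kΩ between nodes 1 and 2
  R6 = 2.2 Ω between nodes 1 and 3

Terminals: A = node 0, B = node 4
The network is not a plain series/parallel combination. Inject a 1 A test current into terminal A (node 0) and return it from terminal B (node 4); then R_eq = V_A / (1 A).
Nodal analysis, taking node 4 as the 0 V reference.
Current source I_test pushes 1 A into node 0 and draws it out of node 4.
KCL at each unknown node (sum of currents leaving = 0; resistances in Ω):
  Node 0: (V_0 - V_2)/82 + (V_0 - V_1)/560 - 1 = 0
  Node 1: (V_1 - V_0)/560 + (V_1 - V_2)/8200 + (V_1 - V_3)/2.2 = 0
  Node 2: (V_2 - V_0)/82 + (V_2 - V_1)/8200 + (V_2 - V_3)/27 = 0
  Node 3: (V_3 - V_1)/2.2 + (V_3 - V_2)/27 + (V_3 - 0)/430 = 0
Collecting terms (coefficients in siemens):
  0.01398·V_0 - 0.001786·V_1 - 0.0122·V_2 = 1
  0.4565·V_1 - 0.001786·V_0 - 0.000122·V_2 - 0.4545·V_3 = 0
  0.04935·V_2 - 0.0122·V_0 - 0.000122·V_1 - 0.03704·V_3 = 0
  0.4939·V_3 - 0.4545·V_1 - 0.03704·V_2 = 0
Solving these 4 simultaneous equations (Gaussian elimination) gives:
  V_0 = 521.2 V, V_1 = 430.4 V, V_2 = 452.5 V, V_3 = 430 V
R_eq = V_0 / 1 A = 521.2 Ω

Final answer: 521.2 Ω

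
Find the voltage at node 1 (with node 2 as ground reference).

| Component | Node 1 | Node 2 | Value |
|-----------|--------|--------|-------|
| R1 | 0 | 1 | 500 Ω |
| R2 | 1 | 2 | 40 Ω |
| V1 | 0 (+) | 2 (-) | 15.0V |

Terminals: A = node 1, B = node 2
Nodal analysis, taking node 2 as the 0 V reference.
Source V1 fixes V_0 = 15 V.
KCL at each unknown node (sum of currents leaving = 0; resistances in Ω):
  Node 1: (V_1 - 15)/500 + (V_1 - 0)/40 = 0
Collecting terms: 0.027 × V_1 = 0.03  =>  V_1 = 1.111 V
The requested potential is V_1 = 1.111 V.

Final answer: V_1 = 1.111 V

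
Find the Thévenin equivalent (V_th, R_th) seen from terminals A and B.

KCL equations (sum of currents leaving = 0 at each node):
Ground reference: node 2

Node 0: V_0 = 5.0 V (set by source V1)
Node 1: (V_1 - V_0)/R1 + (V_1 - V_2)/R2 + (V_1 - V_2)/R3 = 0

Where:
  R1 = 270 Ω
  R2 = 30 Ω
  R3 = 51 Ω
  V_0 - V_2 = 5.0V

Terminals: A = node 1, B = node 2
Step 1 — V_th is the open-circuit voltage V_A - V_B (nothing connected across the terminals).
Nodal analysis, taking node 2 as the 0 V reference.
Source V1 fixes V_0 = 5 V.
KCL at each unknown node (sum of currents leaving = 0; resistances in Ω):
  Node 1: (V_1 - 5)/270 + (V_1 - 0)/30 + (V_1 - 0)/51 = 0
Collecting terms: 0.05664 × V_1 = 0.01852  =>  V_1 = 0.3269 V
V_th = V_1 - V_2 = 0.3269 - 0 = 0.3269 V
Step 2 — R_th: zero the source — replace V1 by a short circuit (node 2 merges into node 0) — and find the resistance seen between A (node 1) and B (node 0).
Reduce the network between node 1 (A) and node 0 (B) by series/parallel combination:
  Rp1 = R1 ‖ R2 ‖ R3 (parallel, all between nodes 0 and 1) = 1/(1/270 + 1/30 + 1/51) = 17.65 Ω
R_th = 17.65 Ω

Final answer: V_th = 0.3269 V, R_th = 17.65 Ω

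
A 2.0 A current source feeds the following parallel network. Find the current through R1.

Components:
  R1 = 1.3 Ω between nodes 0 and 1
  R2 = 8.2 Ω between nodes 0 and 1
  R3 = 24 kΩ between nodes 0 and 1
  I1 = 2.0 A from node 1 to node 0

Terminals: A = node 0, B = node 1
All resistors sit directly between nodes 0 and 1, so they are in parallel and share one voltage V; the full source current 2 A splits among them.
1/R_par = 1/1.3 + 1/8.2 + 1/24000 = 0.8912 S  =>  R_par = 1.122 Ω
V = I × R_par = 2 × 1.122 = 2.244 V
I_R1 = V/R1 = 2.244/1.3 = 1.726 A

Final answer: 1.726 A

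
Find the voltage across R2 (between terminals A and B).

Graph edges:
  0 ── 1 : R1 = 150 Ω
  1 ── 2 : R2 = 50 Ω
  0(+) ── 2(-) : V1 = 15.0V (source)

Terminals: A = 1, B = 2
R1 and R2 are in series across V1 (node 0 → node 1 → node 2), and the output A–B is taken across R2, so this is a voltage divider.
Series current: I = V1/(R1 + R2) = 15/(150 + 50) = 15/200 = 0.075 A
V_R2 = I × R2 = V1 × R2/(R1 + R2) = 15 × 50/200 = 3.75 V

Final answer: 3.75 V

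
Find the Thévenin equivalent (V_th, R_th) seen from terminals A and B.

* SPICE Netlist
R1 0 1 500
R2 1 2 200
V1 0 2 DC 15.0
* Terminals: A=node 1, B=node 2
Step 1 — V_th is the open-circuit voltage V_A - V_B (nothing connected across the terminals).
Nodal analysis, taking node 2 as the 0 V reference.
Source V1 fixes V_0 = 15 V.
KCL at each unknown node (sum of currents leaving = 0; resistances in Ω):
  Node 1: (V_1 - 15)/500 + (V_1 - 0)/200 = 0
Collecting terms: 0.007 × V_1 = 0.03  =>  V_1 = 4.286 V
V_th = V_1 - V_2 = 4.286 - 0 = 4.286 V
Step 2 — R_th: zero the source — replace V1 by a short circuit (node 2 merges into node 0) — and find the resistance seen between A (node 1) and B (node 0).
Reduce the network between node 1 (A) and node 0 (B) by series/parallel combination:
  Rp1 = R1 ‖ R2 (parallel, both between nodes 0 and 1) = 1/(1/500 + 1/200) = 142.9 Ω
R_th = 142.9 Ω

Final answer: V_th = 4.286 V, R_th = 142.9 Ω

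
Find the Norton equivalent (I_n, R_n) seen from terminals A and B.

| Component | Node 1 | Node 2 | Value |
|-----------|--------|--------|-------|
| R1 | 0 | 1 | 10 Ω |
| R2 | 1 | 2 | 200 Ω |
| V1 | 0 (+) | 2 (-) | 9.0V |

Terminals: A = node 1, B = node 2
Find the Thévenin equivalent first; then I_n = V_th/R_th and R_n = R_th.
Step 1 — V_th is the open-circuit voltage V_A - V_B (nothing connected across the terminals).
Nodal analysis, taking node 2 as the 0 V reference.
Source V1 fixes V_0 = 9 V.
KCL at each unknown node (sum of currents leaving = 0; resistances in Ω):
  Node 1: (V_1 - 9)/10 + (V_1 - 0)/200 = 0
Collecting terms: 0.105 × V_1 = 0.9  =>  V_1 = 8.571 V
V_th = V_1 - V_2 = 8.571 - 0 = 8.571 V
Step 2 — R_th: zero the source — replace V1 by a short circuit (node 2 merges into node 0) — and find the resistance seen between A (node 1) and B (node 0).
Reduce the network between node 1 (A) and node 0 (B) by series/parallel combination:
  Rp1 = R1 ‖ R2 (parallel, both between nodes 0 and 1) = 1/(1/10 + 1/200) = 9.524 Ω
R_th = 9.524 Ω
I_n = V_th/R_th = 8.571/9.524 = 0.9 A, and R_n = R_th = 9.524 Ω

Final answer: I_n = 0.9 A, R_n = 9.524 Ω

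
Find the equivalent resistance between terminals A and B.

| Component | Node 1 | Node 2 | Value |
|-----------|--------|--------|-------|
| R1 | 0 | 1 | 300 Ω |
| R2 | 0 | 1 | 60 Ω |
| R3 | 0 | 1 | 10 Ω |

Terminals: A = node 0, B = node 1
Reduce the network between node 0 (A) and node 1 (B) by series/parallel combination:
  Rp1 = R1 ‖ R2 ‖ R3 (parallel, all between nodes 0 and 1) = 1/(1/300 + 1/60 + 1/10) = 8.333 Ω
R_eq = 8.333 Ω

Final answer: 8.333 Ω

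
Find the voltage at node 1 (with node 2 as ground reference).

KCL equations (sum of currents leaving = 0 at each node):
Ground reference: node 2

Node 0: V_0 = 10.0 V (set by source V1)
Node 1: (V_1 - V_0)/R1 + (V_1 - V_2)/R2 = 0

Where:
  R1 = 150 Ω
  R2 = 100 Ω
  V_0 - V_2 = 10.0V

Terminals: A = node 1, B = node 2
Nodal analysis, taking node 2 as the 0 V reference.
Source V1 fixes V_0 = 10 V.
KCL at each unknown node (sum of currents leaving = 0; resistances in Ω):
  Node 1: (V_1 - 10)/150 + (V_1 - 0)/100 = 0
Collecting terms: 0.01667 × V_1 = 0.06667  =>  V_1 = 4 V
The requested potential is V_1 = 4 V.

Final answer: V_1 = 4 V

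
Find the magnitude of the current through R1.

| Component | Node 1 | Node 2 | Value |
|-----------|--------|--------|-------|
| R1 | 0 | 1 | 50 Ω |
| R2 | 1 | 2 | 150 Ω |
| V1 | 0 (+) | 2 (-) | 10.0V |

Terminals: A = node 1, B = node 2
Nodal analysis, taking node 2 as the 0 V reference.
Source V1 fixes V_0 = 10 V.
KCL at each unknown node (sum of currents leaving = 0; resistances in Ω):
  Node 1: (V_1 - 10)/50 + (V_1 - 0)/150 = 0
Collecting terms: 0.02667 × V_1 = 0.2  =>  V_1 = 7.5 V
I_R1 = (V_0 - V_1)/R1 = (10 - 7.5)/50 = 0.05 A
|I_R1| = 0.05 A

Final answer: |I_R1| = 0.05 A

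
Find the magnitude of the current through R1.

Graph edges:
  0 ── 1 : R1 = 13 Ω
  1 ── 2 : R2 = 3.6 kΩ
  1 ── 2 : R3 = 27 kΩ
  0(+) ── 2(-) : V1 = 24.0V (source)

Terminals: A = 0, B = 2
Nodal analysis, taking node 2 as the 0 V reference.
Source V1 fixes V_0 = 24 V.
KCL at each unknown node (sum of currents leaving = 0; resistances in Ω):
  Node 1: (V_1 - 24)/13 + (V_1 - 0)/3600 + (V_1 - 0)/27000 = 0
Collecting terms: 0.07724 × V_1 = 1.846  =>  V_1 = 23.9 V
I_R1 = (V_0 - V_1)/R1 = (24 - 23.9)/13 = 0.007525 A
|I_R1| = 0.007525 A

Final answer: |I_R1| = 0.007525 A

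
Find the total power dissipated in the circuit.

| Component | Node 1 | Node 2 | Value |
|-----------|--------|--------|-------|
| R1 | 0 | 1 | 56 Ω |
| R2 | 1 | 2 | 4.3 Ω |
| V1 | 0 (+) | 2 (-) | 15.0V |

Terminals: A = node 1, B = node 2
Nodal analysis, taking node 2 as the 0 V reference.
Source V1 fixes V_0 = 15 V.
KCL at each unknown node (sum of currents leaving = 0; resistances in Ω):
  Node 1: (V_1 - 15)/56 + (V_1 - 0)/4.3 = 0
Collecting terms: 0.2504 × V_1 = 0.2679  =>  V_1 = 1.07 V
Power in each resistor, P = (ΔV)²/R:
  P_R1 = (15 - 1.07)²/56 = 3.465 W
  P_R2 = (1.07 - 0)²/4.3 = 0.2661 W
P_total = P_R1 + P_R2 = 3.731 W

Final answer: 3.731 W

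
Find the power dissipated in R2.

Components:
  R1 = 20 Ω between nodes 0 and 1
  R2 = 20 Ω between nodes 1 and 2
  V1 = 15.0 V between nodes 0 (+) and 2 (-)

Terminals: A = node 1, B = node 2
Nodal analysis, taking node 2 as the 0 V reference.
Source V1 fixes V_0 = 15 V.
KCL at each unknown node (sum of currents leaving = 0; resistances in Ω):
  Node 1: (V_1 - 15)/20 + (V_1 - 0)/20 = 0
Collecting terms: 0.1 × V_1 = 0.75  =>  V_1 = 7.5 V
I_R2 = (V_1 - V_2)/R2 = (7.5 - 0)/20 = 0.375 A
P_R2 = I_R2² × R2 = (0.375)² × 20 = 2.812 W

Final answer: 2.812 W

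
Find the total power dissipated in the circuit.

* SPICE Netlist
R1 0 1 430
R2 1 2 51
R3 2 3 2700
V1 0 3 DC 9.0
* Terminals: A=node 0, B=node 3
Nodal analysis, taking node 3 as the 0 V reference.
Source V1 fixes V_0 = 9 V.
KCL at each unknown node (sum of currents leaving = 0; resistances in Ω):
  Node 1: (V_1 - 9)/430 + (V_1 - V_2)/51 = 0
  Node 2: (V_2 - V_1)/51 + (V_2 - 0)/2700 = 0
Collecting terms (coefficients in siemens):
  0.02193·V_1 - 0.01961·V_2 = 0.02093
  0.01998·V_2 - 0.01961·V_1 = 0
Determinant D = (0.02193)(0.01998) - (-0.01961)(-0.01961) = 0.00005372
V_1 = [(0.02093)(0.01998) - (-0.01961)(0)]/D = 7.783 V
V_2 = [(0.02193)(0) - (0.02093)(-0.01961)]/D = 7.639 V
Power in each resistor, P = (ΔV)²/R:
  P_R1 = (9 - 7.783)²/430 = 0.003442 W
  P_R2 = (7.783 - 7.639)²/51 = 0.0004083 W
  P_R3 = (7.639 - 0)²/2700 = 0.02161 W
P_total = P_R1 + P_R2 + P_R3 = 0.02546 W

Final answer: 0.02546 W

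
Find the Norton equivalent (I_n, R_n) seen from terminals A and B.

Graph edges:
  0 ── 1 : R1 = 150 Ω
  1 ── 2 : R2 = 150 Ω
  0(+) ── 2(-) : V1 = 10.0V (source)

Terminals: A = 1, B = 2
Find the Thévenin equivalent first; then I_n = V_th/R_th and R_n = R_th.
Step 1 — V_th is the open-circuit voltage V_A - V_B (nothing connected across the terminals).
Nodal analysis, taking node 2 as the 0 V reference.
Source V1 fixes V_0 = 10 V.
KCL at each unknown node (sum of currents leaving = 0; resistances in Ω):
  Node 1: (V_1 - 10)/150 + (V_1 - 0)/150 = 0
Collecting terms: 0.01333 × V_1 = 0.06667  =>  V_1 = 5 V
V_th = V_1 - V_2 = 5 - 0 = 5 V
Step 2 — R_th: zero the source — replace V1 by a short circuit (node 2 merges into node 0) — and find the resistance seen between A (node 1) and B (node 0).
Reduce the network between node 1 (A) and node 0 (B) by series/parallel combination:
  Rp1 = R1 ‖ R2 (parallel, both between nodes 0 and 1) = 1/(1/150 + 1/150) = 75 Ω
R_th = 75 Ω
I_n = V_th/R_th = 5/75 = 0.06667 A, and R_n = R_th = 75 Ω

Final answer: I_n = 0.06667 A, R_n = 75 Ω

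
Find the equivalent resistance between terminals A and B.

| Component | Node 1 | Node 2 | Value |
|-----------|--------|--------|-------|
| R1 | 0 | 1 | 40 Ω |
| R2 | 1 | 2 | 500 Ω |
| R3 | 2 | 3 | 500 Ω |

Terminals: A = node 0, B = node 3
Reduce the network between node 0 (A) and node 3 (B) by series/parallel combination:
  Rs1 = R1 + R2 (series, joined only at node 1) = 40 + 500 = 540 Ω
  Rs2 = R3 + Rs1 (series, joined only at node 2) = 500 + 540 = 1040 Ω
R_eq = 1.04 kΩ

Final answer: 1.04 kΩ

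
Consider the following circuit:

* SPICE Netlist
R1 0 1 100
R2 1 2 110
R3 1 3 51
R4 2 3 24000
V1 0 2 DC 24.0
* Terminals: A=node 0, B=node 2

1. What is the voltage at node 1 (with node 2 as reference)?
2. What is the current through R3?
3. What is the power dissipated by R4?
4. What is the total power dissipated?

Nodal analysis, taking node 2 as the 0 V reference.
Source V1 fixes V_0 = 24 V.
KCL at each unknown node (sum of currents leaving = 0; resistances in Ω):
  Node 1: (V_1 - 24)/100 + (V_1 - 0)/110 + (V_1 - V_3)/51 = 0
  Node 3: (V_3 - V_1)/51 + (V_3 - 0)/24000 = 0
Collecting terms (coefficients in siemens):
  0.0387·V_1 - 0.01961·V_3 = 0.24
  0.01965·V_3 - 0.01961·V_1 = 0
Determinant D = (0.0387)(0.01965) - (-0.01961)(-0.01961) = 0.0003759
V_1 = [(0.24)(0.01965) - (-0.01961)(0)]/D = 12.54 V
V_3 = [(0.0387)(0) - (0.24)(-0.01961)]/D = 12.52 V
Part 1:
  Read off the nodal solution: V_1 = 12.54 V
Part 2:
  I_R3 = (V_1 - V_3)/R3 = (12.54 - 12.52)/51 = 0.0005216 A
  Magnitude: I_R3 = 0.0005216 A
Part 3:
  I_R4 = (V_2 - V_3)/R4 = (0 - 12.52)/24000 = -0.0005216 A
  P_R4 = I_R4² × R4 = (-0.0005216)² × 24000 = 0.006529 W
Part 4:
  Power in each resistor, P = (ΔV)²/R:
    P_R1 = (24 - 12.54)²/100 = 1.312 W
    P_R2 = (12.54 - 0)²/110 = 1.43 W
    P_R3 = (12.54 - 12.52)²/51 = 0.00001387 W
    P_R4 = (0 - 12.52)²/24000 = 0.006529 W
  P_total = P_R1 + P_R2 + P_R3 + P_R4 = 2.749 W

Final answers:
1. V_1 = 12.54 V
2. I_R3 = 0.0005216 A
3. P_R4 = 0.006529 W
4. P_total = 2.749 W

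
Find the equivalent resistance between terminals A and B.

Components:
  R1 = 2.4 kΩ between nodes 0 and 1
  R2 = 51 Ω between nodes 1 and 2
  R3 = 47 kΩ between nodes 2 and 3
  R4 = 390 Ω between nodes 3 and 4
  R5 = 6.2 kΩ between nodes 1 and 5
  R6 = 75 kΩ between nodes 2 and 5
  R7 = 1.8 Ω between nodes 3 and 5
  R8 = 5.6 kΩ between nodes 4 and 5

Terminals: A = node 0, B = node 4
The network is not a plain series/parallel combination. Inject a 1 A test current into terminal A (node 0) and return it from terminal B (node 4); then R_eq = V_A / (1 A).
Nodal analysis, taking node 4 as the 0 V reference.
Current source I_test pushes 1 A into node 0 and draws it out of node 4.
KCL at each unknown node (sum of currents leaving = 0; resistances in Ω):
  Node 0: (V_0 - V_1)/2400 - 1 = 0
  Node 1: (V_1 - V_0)/2400 + (V_1 - V_2)/51 + (V_1 - V_5)/6200 = 0
  Node 2: (V_2 - V_1)/51 + (V_2 - V_3)/47000 + (V_2 - V_5)/75000 = 0
  Node 3: (V_3 - V_2)/47000 + (V_3 - 0)/390 + (V_3 - V_5)/1.8 = 0
  Node 5: (V_5 - V_1)/6200 + (V_5 - V_2)/75000 + (V_5 - V_3)/1.8 + (V_5 - 0)/5600 = 0
Collecting terms (coefficients in siemens):
  0.0004167·V_0 - 0.0004167·V_1 = 1
  0.02019·V_1 - 0.0004167·V_0 - 0.01961·V_2 - 0.0001613·V_5 = 0
  0.01964·V_2 - 0.01961·V_1 - 0.00002128·V_3 - 0.00001333·V_5 = 0
  0.5581·V_3 - 0.00002128·V_2 - 0.5556·V_5 = 0
  0.5559·V_5 - 0.0001613·V_1 - 0.00001333·V_2 - 0.5556·V_3 = 0
Solving these 5 simultaneous equations (Gaussian elimination) gives:
  V_0 = 7872 V, V_1 = 5472 V, V_2 = 5463 V, V_3 = 364.5 V
  V_5 = 366 V
R_eq = V_0 / 1 A = 7872 Ω = 7.872 kΩ

Final answer: 7.872 kΩ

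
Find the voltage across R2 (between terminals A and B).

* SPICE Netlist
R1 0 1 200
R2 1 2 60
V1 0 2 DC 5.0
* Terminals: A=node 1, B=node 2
R1 and R2 are in series across V1 (node 0 → node 1 → node 2), and the output A–B is taken across R2, so this is a voltage divider.
Series current: I = V1/(R1 + R2) = 5/(200 + 60) = 5/260 = 0.01923 A
V_R2 = I × R2 = V1 × R2/(R1 + R2) = 5 × 60/260 = 1.154 V

Final answer: 1.154 V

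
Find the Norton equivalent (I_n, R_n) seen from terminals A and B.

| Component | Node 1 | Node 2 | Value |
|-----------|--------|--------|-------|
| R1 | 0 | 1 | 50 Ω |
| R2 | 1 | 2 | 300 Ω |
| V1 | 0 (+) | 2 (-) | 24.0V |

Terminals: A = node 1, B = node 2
Find the Thévenin equivalent first; then I_n = V_th/R_th and R_n = R_th.
Step 1 — V_th is the open-circuit voltage V_A - V_B (nothing connected across the terminals).
Nodal analysis, taking node 2 as the 0 V reference.
Source V1 fixes V_0 = 24 V.
KCL at each unknown node (sum of currents leaving = 0; resistances in Ω):
  Node 1: (V_1 - 24)/50 + (V_1 - 0)/300 = 0
Collecting terms: 0.02333 × V_1 = 0.48  =>  V_1 = 20.57 V
V_th = V_1 - V_2 = 20.57 - 0 = 20.57 V
Step 2 — R_th: zero the source — replace V1 by a short circuit (node 2 merges into node 0) — and find the resistance seen between A (node 1) and B (node 0).
Reduce the network between node 1 (A) and node 0 (B) by series/parallel combination:
  Rp1 = R1 ‖ R2 (parallel, both between nodes 0 and 1) = 1/(1/50 + 1/300) = 42.86 Ω
R_th = 42.86 Ω
I_n = V_th/R_th = 20.57/42.86 = 0.48 A, and R_n = R_th = 42.86 Ω

Final answer: I_n = 0.48 A, R_n = 42.86 Ω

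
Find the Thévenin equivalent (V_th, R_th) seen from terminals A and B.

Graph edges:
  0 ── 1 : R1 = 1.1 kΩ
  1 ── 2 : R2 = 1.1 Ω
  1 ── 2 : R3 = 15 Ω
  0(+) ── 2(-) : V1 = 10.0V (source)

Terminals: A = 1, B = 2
Step 1 — V_th is the open-circuit voltage V_A - V_B (nothing connected across the terminals).
Nodal analysis, taking node 2 as the 0 V reference.
Source V1 fixes V_0 = 10 V.
KCL at each unknown node (sum of currents leaving = 0; resistances in Ω):
  Node 1: (V_1 - 10)/1100 + (V_1 - 0)/1.1 + (V_1 - 0)/15 = 0
Collecting terms: 0.9767 × V_1 = 0.009091  =>  V_1 = 0.009308 V
V_th = V_1 - V_2 = 0.009308 - 0 = 0.009308 V
Step 2 — R_th: zero the source — replace V1 by a short circuit (node 2 merges into node 0) — and find the resistance seen between A (node 1) and B (node 0).
Reduce the network between node 1 (A) and node 0 (B) by series/parallel combination:
  Rp1 = R1 ‖ R2 ‖ R3 (parallel, all between nodes 0 and 1) = 1/(1/1100 + 1/1.1 + 1/15) = 1.024 Ω
R_th = 1.024 Ω

Final answer: V_th = 0.009308 V, R_th = 1.024 Ω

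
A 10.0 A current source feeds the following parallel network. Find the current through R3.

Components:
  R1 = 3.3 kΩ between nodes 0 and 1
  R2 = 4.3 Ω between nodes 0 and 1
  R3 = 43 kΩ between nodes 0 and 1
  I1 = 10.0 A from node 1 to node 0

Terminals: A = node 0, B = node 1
All resistors sit directly between nodes 0 and 1, so they are in parallel and share one voltage V; the full source current 10 A splits among them.
1/R_par = 1/3300 + 1/4.3 + 1/43000 = 0.2329 S  =>  R_par = 4.294 Ω
V = I × R_par = 10 × 4.294 = 42.94 V
I_R3 = V/R3 = 42.94/43000 = 0.0009986 A

Final answer: 0.0009986 A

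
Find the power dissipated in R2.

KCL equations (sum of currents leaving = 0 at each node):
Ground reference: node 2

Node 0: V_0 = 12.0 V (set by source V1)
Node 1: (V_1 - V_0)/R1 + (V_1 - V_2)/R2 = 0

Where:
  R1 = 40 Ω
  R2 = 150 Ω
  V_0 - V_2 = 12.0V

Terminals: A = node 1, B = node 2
Nodal analysis, taking node 2 as the 0 V reference.
Source V1 fixes V_0 = 12 V.
KCL at each unknown node (sum of currents leaving = 0; resistances in Ω):
  Node 1: (V_1 - 12)/40 + (V_1 - 0)/150 = 0
Collecting terms: 0.03167 × V_1 = 0.3  =>  V_1 = 9.474 V
I_R2 = (V_1 - V_2)/R2 = (9.474 - 0)/150 = 0.06316 A
P_R2 = I_R2² × R2 = (0.06316)² × 150 = 0.5983 W

Final answer: 0.5983 W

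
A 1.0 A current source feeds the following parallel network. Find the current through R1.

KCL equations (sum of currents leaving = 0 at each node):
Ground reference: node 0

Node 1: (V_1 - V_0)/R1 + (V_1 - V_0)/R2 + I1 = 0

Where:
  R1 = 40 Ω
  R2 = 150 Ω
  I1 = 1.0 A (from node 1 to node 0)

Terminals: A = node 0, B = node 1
All resistors sit directly between nodes 0 and 1, so they are in parallel and share one voltage V; the full source current 1 A splits among them.
1/R_par = 1/40 + 1/150 = 0.03167 S  =>  R_par = 31.58 Ω
V = I × R_par = 1 × 31.58 = 31.58 V
I_R1 = V/R1 = 31.58/40 = 0.7895 A

Final answer: 0.7895 A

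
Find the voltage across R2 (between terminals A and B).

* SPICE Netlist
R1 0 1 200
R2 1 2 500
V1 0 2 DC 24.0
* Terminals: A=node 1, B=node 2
R1 and R2 are in series across V1 (node 0 → node 1 → node 2), and the output A–B is taken across R2, so this is a voltage divider.
Series current: I = V1/(R1 + R2) = 24/(200 + 500) = 24/700 = 0.03429 A
V_R2 = I × R2 = V1 × R2/(R1 + R2) = 24 × 500/700 = 17.14 V

Final answer: 17.14 V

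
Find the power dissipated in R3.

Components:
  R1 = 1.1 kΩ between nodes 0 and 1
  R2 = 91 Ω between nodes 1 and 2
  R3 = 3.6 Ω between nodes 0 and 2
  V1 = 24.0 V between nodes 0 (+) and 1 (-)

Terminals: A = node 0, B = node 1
Nodal analysis, taking node 1 as the 0 V reference.
Source V1 fixes V_0 = 24 V.
KCL at each unknown node (sum of currents leaving = 0; resistances in Ω):
  Node 2: (V_2 - 0)/91 + (V_2 - 24)/3.6 = 0
Collecting terms: 0.2888 × V_2 = 6.667  =>  V_2 = 23.09 V
I_R3 = (V_0 - V_2)/R3 = (24 - 23.09)/3.6 = 0.2537 A
P_R3 = I_R3² × R3 = (0.2537)² × 3.6 = 0.2317 W

Final answer: 0.2317 W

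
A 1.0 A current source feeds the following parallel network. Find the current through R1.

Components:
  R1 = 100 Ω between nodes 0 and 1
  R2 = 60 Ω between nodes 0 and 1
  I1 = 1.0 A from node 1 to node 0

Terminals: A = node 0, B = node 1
All resistors sit directly between nodes 0 and 1, so they are in parallel and share one voltage V; the full source current 1 A splits among them.
1/R_par = 1/100 + 1/60 = 0.02667 S  =>  R_par = 37.5 Ω
V = I × R_par = 1 × 37.5 = 37.5 V
I_R1 = V/R1 = 37.5/100 = 0.375 A

Final answer: 0.375 A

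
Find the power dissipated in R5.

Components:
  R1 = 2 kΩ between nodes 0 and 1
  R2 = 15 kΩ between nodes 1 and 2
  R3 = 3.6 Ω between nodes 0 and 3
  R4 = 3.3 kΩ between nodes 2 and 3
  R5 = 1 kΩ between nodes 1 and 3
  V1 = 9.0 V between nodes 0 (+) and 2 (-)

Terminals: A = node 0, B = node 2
Nodal analysis, taking node 2 as the 0 V reference.
Source V1 fixes V_0 = 9 V.
KCL at each unknown node (sum of currents leaving = 0; resistances in Ω):
  Node 1: (V_1 - 9)/2000 + (V_1 - 0)/15000 + (V_1 - V_3)/1000 = 0
  Node 3: (V_3 - 9)/3.6 + (V_3 - 0)/3300 + (V_3 - V_1)/1000 = 0
Collecting terms (coefficients in siemens):
  0.001567·V_1 - 0.001·V_3 = 0.0045
  0.2791·V_3 - 0.001·V_1 = 2.5
Determinant D = (0.001567)(0.2791) - (-0.001)(-0.001) = 0.0004362
V_1 = [(0.0045)(0.2791) - (-0.001)(2.5)]/D = 8.61 V
V_3 = [(0.001567)(2.5) - (0.0045)(-0.001)]/D = 8.989 V
I_R5 = (V_1 - V_3)/R5 = (8.61 - 8.989)/1000 = -0.0003789 A
P_R5 = I_R5² × R5 = (-0.0003789)² × 1000 = 0.0001436 W

Final answer: 0.0001436 W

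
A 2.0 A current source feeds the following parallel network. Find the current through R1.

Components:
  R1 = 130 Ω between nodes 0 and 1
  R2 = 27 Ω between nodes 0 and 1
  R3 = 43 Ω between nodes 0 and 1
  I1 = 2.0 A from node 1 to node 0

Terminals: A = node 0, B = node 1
All resistors sit directly between nodes 0 and 1, so they are in parallel and share one voltage V; the full source current 2 A splits among them.
1/R_par = 1/130 + 1/27 + 1/43 = 0.06799 S  =>  R_par = 14.71 Ω
V = I × R_par = 2 × 14.71 = 29.42 V
I_R1 = V/R1 = 29.42/130 = 0.2263 A

Final answer: 0.2263 A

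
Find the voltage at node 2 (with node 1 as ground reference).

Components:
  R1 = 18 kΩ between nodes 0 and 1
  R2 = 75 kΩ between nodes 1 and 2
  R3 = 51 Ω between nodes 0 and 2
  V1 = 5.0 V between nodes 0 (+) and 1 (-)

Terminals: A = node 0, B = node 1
Nodal analysis, taking node 1 as the 0 V reference.
Source V1 fixes V_0 = 5 V.
KCL at each unknown node (sum of currents leaving = 0; resistances in Ω):
  Node 2: (V_2 - 0)/75000 + (V_2 - 5)/51 = 0
Collecting terms: 0.01962 × V_2 = 0.09804  =>  V_2 = 4.997 V
The requested potential is V_2 = 4.997 V.

Final answer: V_2 = 4.997 V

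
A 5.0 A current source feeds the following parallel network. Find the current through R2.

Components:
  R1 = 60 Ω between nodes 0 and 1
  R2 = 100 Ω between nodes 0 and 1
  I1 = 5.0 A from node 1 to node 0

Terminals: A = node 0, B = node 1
All resistors sit directly between nodes 0 and 1, so they are in parallel and share one voltage V; the full source current 5 A splits among them.
1/R_par = 1/60 + 1/100 = 0.02667 S  =>  R_par = 37.5 Ω
V = I × R_par = 5 × 37.5 = 187.5 V
I_R2 = V/R2 = 187.5/100 = 1.875 A

Final answer: 1.875 A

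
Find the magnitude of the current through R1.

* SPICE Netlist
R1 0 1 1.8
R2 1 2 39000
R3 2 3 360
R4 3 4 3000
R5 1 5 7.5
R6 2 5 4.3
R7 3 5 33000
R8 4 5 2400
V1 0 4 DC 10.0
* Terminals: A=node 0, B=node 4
Nodal analysis, taking node 4 as the 0 V reference.
Source V1 fixes V_0 = 10 V.
KCL at each unknown node (sum of currents leaving = 0; resistances in Ω):
  Node 1: (V_1 - 10)/1.8 + (V_1 - V_2)/39000 + (V_1 - V_5)/7.5 = 0
  Node 2: (V_2 - V_1)/39000 + (V_2 - V_3)/360 + (V_2 - V_5)/4.3 = 0
  Node 3: (V_3 - V_2)/360 + (V_3 - 0)/3000 + (V_3 - V_5)/33000 = 0
  Node 5: (V_5 - V_1)/7.5 + (V_5 - V_2)/4.3 + (V_5 - V_3)/33000 + (V_5 - 0)/2400 = 0
Collecting terms (coefficients in siemens):
  0.6889·V_1 - 0.00002564·V_2 - 0.1333·V_5 = 5.556
  0.2354·V_2 - 0.00002564·V_1 - 0.002778·V_3 - 0.2326·V_5 = 0
  0.003141·V_3 - 0.002778·V_2 - 0.0000303·V_5 = 0
  0.3663·V_5 - 0.1333·V_1 - 0.2326·V_2 - 0.0000303·V_3 = 0
Solving these 4 simultaneous equations (Gaussian elimination) gives:
  V_1 = 9.987 V, V_2 = 9.921 V, V_3 = 8.869 V, V_5 = 9.934 V
I_R1 = (V_0 - V_1)/R1 = (10 - 9.987)/1.8 = 0.007095 A
|I_R1| = 0.007095 A

Final answer: |I_R1| = 0.007095 A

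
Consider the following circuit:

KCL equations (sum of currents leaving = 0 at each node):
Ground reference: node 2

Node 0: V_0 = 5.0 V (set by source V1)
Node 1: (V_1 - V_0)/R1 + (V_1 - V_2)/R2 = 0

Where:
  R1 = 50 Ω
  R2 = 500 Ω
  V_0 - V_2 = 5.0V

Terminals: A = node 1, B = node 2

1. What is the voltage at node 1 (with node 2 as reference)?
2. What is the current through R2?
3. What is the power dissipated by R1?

Nodal analysis, taking node 2 as the 0 V reference.
Source V1 fixes V_0 = 5 V.
KCL at each unknown node (sum of currents leaving = 0; resistances in Ω):
  Node 1: (V_1 - 5)/50 + (V_1 - 0)/500 = 0
Collecting terms: 0.022 × V_1 = 0.1  =>  V_1 = 4.545 V
Part 1:
  Read off the nodal solution: V_1 = 4.545 V
Part 2:
  I_R2 = (V_1 - V_2)/R2 = (4.545 - 0)/500 = 0.009091 A
  Magnitude: I_R2 = 0.009091 A
Part 3:
  I_R1 = (V_0 - V_1)/R1 = (5 - 4.545)/50 = 0.009091 A
  P_R1 = I_R1² × R1 = (0.009091)² × 50 = 0.004132 W

Final answers:
1. V_1 = 4.545 V
2. I_R2 = 0.009091 A
3. P_R1 = 0.004132 W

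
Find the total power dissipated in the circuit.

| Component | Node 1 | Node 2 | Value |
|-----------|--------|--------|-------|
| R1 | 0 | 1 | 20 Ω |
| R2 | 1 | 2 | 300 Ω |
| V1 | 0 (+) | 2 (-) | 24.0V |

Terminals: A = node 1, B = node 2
Nodal analysis, taking node 2 as the 0 V reference.
Source V1 fixes V_0 = 24 V.
KCL at each unknown node (sum of currents leaving = 0; resistances in Ω):
  Node 1: (V_1 - 24)/20 + (V_1 - 0)/300 = 0
Collecting terms: 0.05333 × V_1 = 1.2  =>  V_1 = 22.5 V
Power in each resistor, P = (ΔV)²/R:
  P_R1 = (24 - 22.5)²/20 = 0.1125 W
  P_R2 = (22.5 - 0)²/300 = 1.688 W
P_total = P_R1 + P_R2 = 1.8 W

Final answer: 1.8 W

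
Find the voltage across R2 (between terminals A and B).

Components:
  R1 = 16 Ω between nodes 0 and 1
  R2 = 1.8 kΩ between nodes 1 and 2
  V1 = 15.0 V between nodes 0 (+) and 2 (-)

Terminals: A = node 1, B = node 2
R1 and R2 are in series across V1 (node 0 → node 1 → node 2), and the output A–B is taken across R2, so this is a voltage divider.
Series current: I = V1/(R1 + R2) = 15/(16 + 1800) = 15/1816 = 0.00826 A
V_R2 = I × R2 = V1 × R2/(R1 + R2) = 15 × 1800/1816 = 14.87 V

Final answer: 14.87 V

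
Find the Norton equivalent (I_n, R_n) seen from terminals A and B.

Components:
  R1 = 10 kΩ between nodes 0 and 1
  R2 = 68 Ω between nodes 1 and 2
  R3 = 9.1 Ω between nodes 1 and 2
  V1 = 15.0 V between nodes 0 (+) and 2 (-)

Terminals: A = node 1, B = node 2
Find the Thévenin equivalent first; then I_n = V_th/R_th and R_n = R_th.
Step 1 — V_th is the open-circuit voltage V_A - V_B (nothing connected across the terminals).
Nodal analysis, taking node 2 as the 0 V reference.
Source V1 fixes V_0 = 15 V.
KCL at each unknown node (sum of currents leaving = 0; resistances in Ω):
  Node 1: (V_1 - 15)/10000 + (V_1 - 0)/68 + (V_1 - 0)/9.1 = 0
Collecting terms: 0.1247 × V_1 = 0.0015  =>  V_1 = 0.01203 V
V_th = V_1 - V_2 = 0.01203 - 0 = 0.01203 V
Step 2 — R_th: zero the source — replace V1 by a short circuit (node 2 merges into node 0) — and find the resistance seen between A (node 1) and B (node 0).
Reduce the network between node 1 (A) and node 0 (B) by series/parallel combination:
  Rp1 = R1 ‖ R2 ‖ R3 (parallel, all between nodes 0 and 1) = 1/(1/10000 + 1/68 + 1/9.1) = 8.02 Ω
R_th = 8.02 Ω
I_n = V_th/R_th = 0.01203/8.02 = 0.0015 A, and R_n = R_th = 8.02 Ω

Final answer: I_n = 0.0015 A, R_n = 8.02 Ω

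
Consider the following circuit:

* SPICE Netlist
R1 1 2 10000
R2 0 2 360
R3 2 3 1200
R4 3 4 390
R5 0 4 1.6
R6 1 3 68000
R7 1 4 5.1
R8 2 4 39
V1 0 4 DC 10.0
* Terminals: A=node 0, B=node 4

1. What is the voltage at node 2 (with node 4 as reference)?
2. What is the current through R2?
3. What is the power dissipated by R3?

Nodal analysis, taking node 4 as the 0 V reference.
Source V1 fixes V_0 = 10 V.
KCL at each unknown node (sum of currents leaving = 0; resistances in Ω):
  Node 1: (V_1 - V_2)/10000 + (V_1 - V_3)/68000 + (V_1 - 0)/5.1 = 0
  Node 2: (V_2 - V_1)/10000 + (V_2 - 10)/360 + (V_2 - V_3)/1200 + (V_2 - 0)/39 = 0
  Node 3: (V_3 - V_2)/1200 + (V_3 - 0)/390 + (V_3 - V_1)/68000 = 0
Collecting terms (coefficients in siemens):
  0.1962·V_1 - 0.0001·V_2 - 0.00001471·V_3 = 0
  0.02935·V_2 - 0.0001·V_1 - 0.0008333·V_3 = 0.02778
  0.003412·V_3 - 0.00001471·V_1 - 0.0008333·V_2 = 0
Solving these 3 simultaneous equations (Gaussian elimination) gives:
  V_1 = 0.0005032 V, V_2 = 0.953 V, V_3 = 0.2327 V
Part 1:
  Read off the nodal solution: V_2 = 0.953 V
Part 2:
  I_R2 = (V_0 - V_2)/R2 = (10 - 0.953)/360 = 0.02513 A
  Magnitude: I_R2 = 0.02513 A
Part 3:
  I_R3 = (V_2 - V_3)/R3 = (0.953 - 0.2327)/1200 = 0.0006002 A
  P_R3 = I_R3² × R3 = (0.0006002)² × 1200 = 0.0004323 W

Final answers:
1. V_2 = 0.953 V
2. I_R2 = 0.02513 A
3. P_R3 = 0.0004323 W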